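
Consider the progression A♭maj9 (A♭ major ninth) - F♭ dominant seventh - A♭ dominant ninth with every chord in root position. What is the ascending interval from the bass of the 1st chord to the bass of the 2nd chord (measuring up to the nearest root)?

The roots are A♭ and F♭.
6 letter names make it a sixth; at 8 semitones (a half step narrower than major) the quality is minor.

minor sixth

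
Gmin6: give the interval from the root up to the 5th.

Gmin6: G Bb D E.
So we need the interval from G up to D.
From G to D is 7 semitones, exactly the perfect fifth.

P5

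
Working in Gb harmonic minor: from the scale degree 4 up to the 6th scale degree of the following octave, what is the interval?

Spelling Gb harmonic minor: Gb Ab Bbb Cb Db Ebb F.
That puts Cb below Ebb.
From Cb to Ebb: 15 semitones over a tenth = minor.

m10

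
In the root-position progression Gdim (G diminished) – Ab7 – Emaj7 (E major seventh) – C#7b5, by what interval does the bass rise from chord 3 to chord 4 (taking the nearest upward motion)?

The roots are E and C#.
Counting 6 letters and 9 half steps from E gives a major sixth.

major 6th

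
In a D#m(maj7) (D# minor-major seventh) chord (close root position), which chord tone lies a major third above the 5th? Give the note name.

D#m(maj7) (D# minor-major seventh) is spelled D#, F#, A#, C##.
The 5th is A#. A major third above A# is C##.
C## is the chord's 7th.

C##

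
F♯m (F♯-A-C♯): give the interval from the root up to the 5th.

P5

Root = F♯; 5th = C♯.
F♯ up to C♯ spans 5 letter names and 7 semitones — a perfect fifth.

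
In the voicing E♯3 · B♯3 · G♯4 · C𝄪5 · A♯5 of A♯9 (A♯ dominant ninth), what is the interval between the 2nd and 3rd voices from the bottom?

minor sixth

Those voices are B♯3 and G♯4.
6 letter names make it a sixth; at 8 semitones (a half step narrower than major) the quality is minor.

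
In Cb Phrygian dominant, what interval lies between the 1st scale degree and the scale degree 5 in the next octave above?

perfect twelfth

The scale runs Cb Dbb Eb Fb Gb Abb Bbb.
That puts Cb below Gb.
From Cb to Gb is 19 semitones, exactly the perfect twelfth.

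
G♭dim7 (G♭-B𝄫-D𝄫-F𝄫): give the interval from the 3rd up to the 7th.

So we need the interval from B𝄫 up to F𝄫.
B𝄫 up to F𝄫 is 6 semitones, a half step narrower than a perfect fifth, so the interval is diminished.

diminished 5th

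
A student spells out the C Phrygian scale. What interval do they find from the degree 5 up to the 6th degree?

m2

The scale runs C D♭ E♭ F G A♭ B♭.
The degree 5 is G and the degree 6 is A♭.
From G to A♭: 1 semitone over a second = minor.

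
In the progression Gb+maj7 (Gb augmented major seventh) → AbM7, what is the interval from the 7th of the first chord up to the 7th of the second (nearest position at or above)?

Gb+maj7 (Gb augmented major seventh) has F as its 7th, and AbM7 has G as its 7th.
F up to G spans 2 letter names and 2 semitones — a major second.

M2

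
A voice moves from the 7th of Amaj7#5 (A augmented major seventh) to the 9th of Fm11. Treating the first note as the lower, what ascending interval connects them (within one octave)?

The 7th of Amaj7#5 (A augmented major seventh) is G#; the 9th of Fm11 is G.
From G# to G: 11 semitones over an octave = diminished.

diminished 8th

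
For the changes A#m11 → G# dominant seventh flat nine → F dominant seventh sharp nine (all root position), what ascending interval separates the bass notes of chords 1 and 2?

minor seventh

The roots are A# and G#.
A# up to G# is 10 semitones, a half step narrower than a major seventh, so the interval is minor.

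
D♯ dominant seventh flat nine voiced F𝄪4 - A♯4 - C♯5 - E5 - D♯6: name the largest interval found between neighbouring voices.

Adjacent intervals: F𝄪4→A♯4 = minor third; A♯4→C♯5 = minor third; C♯5→E5 = minor third; E5→D♯6 = major seventh.
The largest is E5 to D♯6, a major seventh (11 semitones).

major 7th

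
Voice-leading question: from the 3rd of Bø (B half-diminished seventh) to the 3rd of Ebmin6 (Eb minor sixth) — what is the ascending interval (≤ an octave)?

Bø (B half-diminished seventh) has D as its 3rd, and Ebmin6 (Eb minor sixth) has Gb as its 3rd.
From D to Gb: 4 semitones over a fourth = diminished.

diminished fourth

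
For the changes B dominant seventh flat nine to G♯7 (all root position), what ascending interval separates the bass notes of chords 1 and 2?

M6

The roots are B and G♯.
B up to G♯ spans 6 letter names and 9 semitones — a major sixth.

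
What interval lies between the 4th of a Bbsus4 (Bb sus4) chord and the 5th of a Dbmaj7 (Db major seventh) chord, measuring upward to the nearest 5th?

Bbsus4 (Bb sus4) has Eb as its 4th, and Dbmaj7 (Db major seventh) has Ab as its 5th.
Counting 4 letters and 5 half steps from Eb gives a perfect fourth.

perfect fourth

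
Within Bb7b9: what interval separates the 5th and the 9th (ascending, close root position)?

Bb7b9 is spelled Bb-D-F-Ab-Cb.
That puts F below Cb.
From F to Cb: 6 semitones over a fifth = diminished.

diminished fifth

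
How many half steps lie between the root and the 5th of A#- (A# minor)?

Spelling the chord: A#–C#–E#.
A# to E# is a perfect fifth: 7 semitones.

7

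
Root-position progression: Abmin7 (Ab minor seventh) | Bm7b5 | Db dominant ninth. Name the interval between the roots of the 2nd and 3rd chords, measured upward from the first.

diminished 3rd

The roots are B and Db.
3 letter names make it a third; at 2 semitones (a whole step narrower than major) the quality is diminished.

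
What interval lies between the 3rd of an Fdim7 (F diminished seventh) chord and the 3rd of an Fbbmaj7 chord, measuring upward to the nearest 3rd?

Fdim7 (F diminished seventh) has Ab as its 3rd, and Fbbmaj7 has Abb as its 3rd.
From Ab to Abb: 11 semitones over an octave = diminished.

d8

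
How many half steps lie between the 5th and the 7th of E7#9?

3

E dominant seventh sharp nine is spelled E–G#–B–D–F##.
B to D is a minor third: 3 semitones.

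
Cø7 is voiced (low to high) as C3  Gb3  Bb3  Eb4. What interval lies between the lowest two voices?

Those voices are C3 and Gb3.
5 letter names make it a fifth; at 6 semitones (a half step narrower than perfect) the quality is diminished.

diminished fifth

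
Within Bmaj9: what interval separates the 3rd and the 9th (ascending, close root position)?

m7

The chord tones of B major ninth are B, D#, F#, A#, C#.
So we need the interval from D# up to C#.
From D# to C#: 10 semitones over a seventh = minor.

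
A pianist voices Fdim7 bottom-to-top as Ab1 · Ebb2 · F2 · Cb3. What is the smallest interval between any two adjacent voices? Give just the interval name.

Adjacent intervals: Ab1→Ebb2 = diminished fifth; Ebb2→F2 = augmented second; F2→Cb3 = diminished fifth.
The smallest is Ebb2 to F2, an augmented second (3 semitones).

augmented 2nd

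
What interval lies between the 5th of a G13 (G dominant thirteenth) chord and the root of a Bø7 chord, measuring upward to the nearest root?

major sixth

The 5th of G13 (G dominant thirteenth) is D; the root of Bø7 is B.
From D to B is 9 semitones, exactly the major sixth.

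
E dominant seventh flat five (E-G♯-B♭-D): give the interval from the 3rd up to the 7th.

diminished fifth

The 3rd is G♯ and the 7th is D.
5 letter names make it a fifth; at 6 semitones (a half step narrower than perfect) the quality is diminished.
That tritone between 3rd and 7th is what gives the dominant seventh its pull toward resolution.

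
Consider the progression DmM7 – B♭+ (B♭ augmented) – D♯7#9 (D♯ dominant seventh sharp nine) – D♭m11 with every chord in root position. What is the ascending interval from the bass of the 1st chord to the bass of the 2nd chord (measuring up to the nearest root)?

minor sixth

The roots are D and B♭.
D up to B♭ is 8 semitones, a half step narrower than a major sixth, so the interval is minor.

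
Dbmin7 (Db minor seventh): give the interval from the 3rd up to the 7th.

Dbm7 (Db minor seventh): Db-Fb-Ab-Cb.
That puts Fb below Cb.
From Fb to Cb is 7 semitones, exactly the perfect fifth.

P5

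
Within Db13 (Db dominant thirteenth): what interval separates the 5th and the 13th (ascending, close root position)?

Db13 is spelled Db–F–Ab–Cb–Eb–Bb.
The 5th is Ab and the 13th is Bb.
Counting 9 letters and 14 half steps from Ab gives a major ninth.

M9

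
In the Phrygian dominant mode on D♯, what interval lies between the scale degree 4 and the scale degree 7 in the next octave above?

P11

Spelling the Phrygian dominant mode on D♯: D♯ E F𝄪 G♯ A♯ B C♯.
The scale degree 4 is G♯ and the scale degree 7 (up an octave) is C♯.
Counting 11 letters and 17 half steps from G♯ gives a perfect eleventh.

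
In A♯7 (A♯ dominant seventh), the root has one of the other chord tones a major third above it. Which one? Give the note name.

C##

A♯7 (A♯ dominant seventh) is spelled A♯, C𝄪, E♯, G♯.
The root is A♯. A major third above A♯ is C𝄪.
C𝄪 is the chord's 3rd.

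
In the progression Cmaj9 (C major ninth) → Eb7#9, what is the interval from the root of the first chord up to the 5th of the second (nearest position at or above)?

The root of Cmaj9 (C major ninth) is C; the 5th of Eb7#9 is Bb.
7 letter names make it a seventh; at 10 semitones (a half step narrower than major) the quality is minor.

m7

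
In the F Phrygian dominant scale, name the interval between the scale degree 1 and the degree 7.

minor seventh

F phrygian dominant: F Gb A Bb C Db Eb.
That puts F below Eb.
7 letter names make it a seventh; at 10 semitones (a half step narrower than major) the quality is minor.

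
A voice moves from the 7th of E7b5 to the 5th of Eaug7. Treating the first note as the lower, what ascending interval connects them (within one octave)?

The 7th of E7b5 is D; the 5th of Eaug7 is B♯.
D up to B♯ is 10 semitones, a half step wider than a major sixth, so the interval is augmented.

augmented 6th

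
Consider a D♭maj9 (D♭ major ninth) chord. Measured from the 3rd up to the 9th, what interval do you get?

m7

The chord tones of D♭maj9 (D♭ major ninth) are D♭ F A♭ C E♭.
The 3rd is F and the 9th is E♭.
From F to E♭: 10 semitones over a seventh = minor.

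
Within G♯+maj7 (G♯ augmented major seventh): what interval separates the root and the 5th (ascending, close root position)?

augmented 5th

G♯maj7#5: G♯-B♯-D𝄪-F𝄪.
Root = G♯; 5th = D𝄪.
G♯ up to D𝄪 is 8 semitones, a half step wider than a perfect fifth, so the interval is augmented.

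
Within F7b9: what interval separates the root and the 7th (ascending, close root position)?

Spelling the chord: F-A-C-E♭-G♭.
That puts F below E♭.
F up to E♭ is 10 semitones, a half step narrower than a major seventh, so the interval is minor.

minor 7th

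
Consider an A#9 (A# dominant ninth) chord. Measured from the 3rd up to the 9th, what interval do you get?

A# dominant ninth: A#, C##, E#, G#, B#.
3rd = C##; 9th = B#.
7 letter names make it a seventh; at 10 semitones (a half step narrower than major) the quality is minor.

minor seventh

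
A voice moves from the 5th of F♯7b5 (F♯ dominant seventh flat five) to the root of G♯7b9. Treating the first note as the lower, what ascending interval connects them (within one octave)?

F♯7b5 (F♯ dominant seventh flat five) has C as its 5th, and G♯7b9 has G♯ as its root.
From C to G♯: 8 semitones over a fifth = augmented.

augmented fifth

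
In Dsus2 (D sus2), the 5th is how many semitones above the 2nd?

Spelling the chord: D E A.
E to A is a perfect fourth: 5 semitones.

5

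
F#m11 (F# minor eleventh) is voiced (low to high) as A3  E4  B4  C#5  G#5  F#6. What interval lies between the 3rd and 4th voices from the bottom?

M2

Those voices are B4 and C#5.
B up to C# spans 2 letter names and 2 semitones — a major second.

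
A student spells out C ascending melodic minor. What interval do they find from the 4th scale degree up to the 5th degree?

Spelling C ascending melodic minor: C D Eb F G A B.
That puts F below G.
F up to G spans 2 letter names and 2 semitones — a major second.

major second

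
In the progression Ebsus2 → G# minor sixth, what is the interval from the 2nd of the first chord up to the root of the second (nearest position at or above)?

augmented 2nd

The 2nd of Ebsus2 is F; the root of G# minor sixth is G#.
2 letter names make it a second; at 3 semitones (a half step wider than major) the quality is augmented.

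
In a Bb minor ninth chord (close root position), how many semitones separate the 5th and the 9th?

Spelling the chord: Bb Db F Ab C.
F to C is a perfect fifth: 7 semitones.

7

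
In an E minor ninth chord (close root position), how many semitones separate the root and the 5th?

Spelling the chord: E–G–B–D–F#.
E to B is a perfect fifth: 7 semitones.

7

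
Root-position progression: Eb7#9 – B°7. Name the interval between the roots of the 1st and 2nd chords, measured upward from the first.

The roots are Eb and B.
5 letter names make it a fifth; at 8 semitones (a half step wider than perfect) the quality is augmented.

augmented 5th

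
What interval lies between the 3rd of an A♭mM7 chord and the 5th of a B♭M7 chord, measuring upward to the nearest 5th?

augmented 4th

The 3rd of A♭mM7 is C♭; the 5th of B♭M7 is F.
From C♭ to F: 6 semitones over a fourth = augmented.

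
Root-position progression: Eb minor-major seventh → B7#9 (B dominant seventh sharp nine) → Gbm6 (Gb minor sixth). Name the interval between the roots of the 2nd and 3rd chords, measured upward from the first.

The roots are B and Gb.
6 letter names make it a sixth; at 7 semitones (a whole step narrower than major) the quality is diminished.

diminished sixth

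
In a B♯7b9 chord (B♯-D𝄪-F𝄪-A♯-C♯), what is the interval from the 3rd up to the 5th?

That puts D𝄪 below F𝄪.
From D𝄪 to F𝄪: 3 semitones over a third = minor.

minor third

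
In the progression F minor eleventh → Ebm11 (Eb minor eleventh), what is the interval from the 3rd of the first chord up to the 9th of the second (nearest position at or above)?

The 3rd of F minor eleventh is Ab; the 9th of Ebm11 (Eb minor eleventh) is F.
From Ab to F is 9 semitones, exactly the major sixth.

major sixth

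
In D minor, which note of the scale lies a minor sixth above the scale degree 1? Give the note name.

Bb

The scale is D E F G A Bb C.
The scale degree 1 is D; a minor sixth above that is Bb — scale degree 6.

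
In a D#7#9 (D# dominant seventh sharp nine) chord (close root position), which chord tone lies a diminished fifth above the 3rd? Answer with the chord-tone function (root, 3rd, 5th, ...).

D#7#9: D#-F##-A#-C#-E##.
The 3rd is F##. A diminished fifth above F## is C#.
C# is the chord's 7th.

7th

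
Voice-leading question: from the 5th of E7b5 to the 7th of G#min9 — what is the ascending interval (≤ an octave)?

augmented fifth

The 5th of E7b5 is Bb; the 7th of G#min9 is F#.
5 letter names make it a fifth; at 8 semitones (a half step wider than perfect) the quality is augmented.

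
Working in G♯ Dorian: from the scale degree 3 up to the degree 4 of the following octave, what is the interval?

major 9th

Spelling G♯ Dorian: G♯ A♯ B C♯ D♯ E♯ F♯.
That puts B below C♯.
From B to C♯ is 14 semitones, exactly the major ninth.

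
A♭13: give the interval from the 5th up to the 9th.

A♭13: A♭, C, E♭, G♭, B♭, F.
That puts E♭ below B♭.
E♭ up to B♭ spans 5 letter names and 7 semitones — a perfect fifth.

perfect fifth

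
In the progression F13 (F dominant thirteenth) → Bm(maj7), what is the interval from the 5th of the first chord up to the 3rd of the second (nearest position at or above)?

major second

The 5th of F13 (F dominant thirteenth) is C; the 3rd of Bm(maj7) is D.
C up to D spans 2 letter names and 2 semitones — a major second.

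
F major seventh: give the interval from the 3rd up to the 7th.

perfect fifth

Spelling the chord: F-A-C-E.
The 3rd is A and the 7th is E.
From A to E is 7 semitones, exactly the perfect fifth.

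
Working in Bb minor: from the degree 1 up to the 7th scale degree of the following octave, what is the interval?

minor fourteenth

The scale runs Bb C Db Eb F Gb Ab.
The degree 1 is Bb and the 7th scale degree (up an octave) is Ab.
14 letter names make it a fourteenth; at 22 semitones (a half step narrower than major) the quality is minor.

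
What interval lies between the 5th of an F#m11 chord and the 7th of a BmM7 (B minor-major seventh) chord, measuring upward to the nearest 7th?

major sixth

F#m11 has C# as its 5th, and BmM7 (B minor-major seventh) has A# as its 7th.
From C# to A# is 9 semitones, exactly the major sixth.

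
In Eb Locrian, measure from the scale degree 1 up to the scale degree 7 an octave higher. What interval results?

minor fourteenth

The scale runs Eb Fb Gb Ab Bbb Cb Db.
That puts Eb below Db.
Eb up to Db is 22 semitones, a half step narrower than a major fourteenth, so the interval is minor.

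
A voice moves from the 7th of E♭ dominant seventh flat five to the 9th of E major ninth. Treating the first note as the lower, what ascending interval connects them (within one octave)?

E♭ dominant seventh flat five has D♭ as its 7th, and E major ninth has F♯ as its 9th.
3 letter names make it a third; at 5 semitones (a half step wider than major) the quality is augmented.

augmented third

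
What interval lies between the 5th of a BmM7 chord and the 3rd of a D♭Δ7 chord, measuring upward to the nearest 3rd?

diminished octave

The 5th of BmM7 is F♯; the 3rd of D♭Δ7 is F.
F♯ up to F is 11 semitones, a half step narrower than a perfect octave, so the interval is diminished.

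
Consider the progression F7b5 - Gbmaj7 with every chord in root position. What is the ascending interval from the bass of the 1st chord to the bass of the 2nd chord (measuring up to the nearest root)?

minor second

The roots are F and Gb.
2 letter names make it a second; at 1 semitone (a half step narrower than major) the quality is minor.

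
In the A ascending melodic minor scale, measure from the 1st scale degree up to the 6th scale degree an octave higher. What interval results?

major thirteenth

Spelling the A ascending melodic minor scale: A B C D E F# G#.
1st scale degree = A; degree 6 (up an octave) = F#.
From A to F# is 21 semitones, exactly the major thirteenth.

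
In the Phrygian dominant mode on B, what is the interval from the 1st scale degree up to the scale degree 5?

P5

B phrygian dominant: B C D# E F# G A.
So we need the interval from B up to F#.
B up to F# spans 5 letter names and 7 semitones — a perfect fifth.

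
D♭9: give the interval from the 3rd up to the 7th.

Spelling the chord: D♭-F-A♭-C♭-E♭.
So we need the interval from F up to C♭.
F up to C♭ is 6 semitones, a half step narrower than a perfect fifth, so the interval is diminished.

diminished fifth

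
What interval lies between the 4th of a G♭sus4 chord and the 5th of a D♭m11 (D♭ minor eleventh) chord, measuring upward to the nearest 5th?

major sixth

G♭sus4 has C♭ as its 4th, and D♭m11 (D♭ minor eleventh) has A♭ as its 5th.
From C♭ to A♭ is 9 semitones, exactly the major sixth.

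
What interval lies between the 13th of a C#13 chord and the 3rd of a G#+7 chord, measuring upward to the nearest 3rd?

The 13th of C#13 is A#; the 3rd of G#+7 is B#.
A# up to B# spans 2 letter names and 2 semitones — a major second.

major 2nd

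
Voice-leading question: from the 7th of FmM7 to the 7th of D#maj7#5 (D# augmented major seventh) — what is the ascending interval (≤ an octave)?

FmM7 has E as its 7th, and D#maj7#5 (D# augmented major seventh) has C## as its 7th.
6 letter names make it a sixth; at 10 semitones (a half step wider than major) the quality is augmented.

A6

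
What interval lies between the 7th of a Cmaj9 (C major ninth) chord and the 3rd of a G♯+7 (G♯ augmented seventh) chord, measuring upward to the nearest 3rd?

Cmaj9 (C major ninth) has B as its 7th, and G♯+7 (G♯ augmented seventh) has B♯ as its 3rd.
From B to B♯: 1 semitone over a unison = augmented.

augmented unison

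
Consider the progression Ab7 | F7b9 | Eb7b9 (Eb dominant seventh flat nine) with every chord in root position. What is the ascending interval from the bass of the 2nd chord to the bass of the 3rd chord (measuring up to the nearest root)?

The roots are F and Eb.
From F to Eb: 10 semitones over a seventh = minor.

minor seventh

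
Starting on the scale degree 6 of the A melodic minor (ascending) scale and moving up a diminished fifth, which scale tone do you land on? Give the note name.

C

The scale is A B C D E F# G#.
The scale degree 6 is F#; a diminished fifth above that is C — scale degree 3.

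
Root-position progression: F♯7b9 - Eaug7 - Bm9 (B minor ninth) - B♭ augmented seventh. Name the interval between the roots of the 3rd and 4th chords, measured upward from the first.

The roots are B and B♭.
From B to B♭: 11 semitones over an octave = diminished.

diminished octave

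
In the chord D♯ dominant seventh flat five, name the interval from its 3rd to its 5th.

diminished 3rd

Spelling the chord: D♯-F𝄪-A-C♯.
3rd = F𝄪; 5th = A.
From F𝄪 to A: 2 semitones over a third = diminished.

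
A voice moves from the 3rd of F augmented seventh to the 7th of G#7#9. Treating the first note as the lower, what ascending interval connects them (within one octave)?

major sixth

F augmented seventh has A as its 3rd, and G#7#9 has F# as its 7th.
From A to F# is 9 semitones, exactly the major sixth.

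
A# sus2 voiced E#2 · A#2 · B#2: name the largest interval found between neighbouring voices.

P4

Adjacent intervals: E#2→A#2 = perfect fourth; A#2→B#2 = major second.
The largest is E#2 to A#2, a perfect fourth (5 semitones).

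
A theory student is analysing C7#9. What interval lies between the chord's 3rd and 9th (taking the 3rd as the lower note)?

The chord tones of C7#9 are C-E-G-Bb-D#.
3rd = E; 9th = D#.
From E to D# is 11 semitones, exactly the major seventh.

major seventh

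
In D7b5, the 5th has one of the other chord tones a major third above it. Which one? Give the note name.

D dominant seventh flat five is spelled D F♯ A♭ C.
The 5th is A♭. A major third above A♭ is C.
C is the chord's 7th.

C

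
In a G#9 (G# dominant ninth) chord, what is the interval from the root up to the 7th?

minor 7th

Spelling the chord: G#, B#, D#, F#, A#.
The root is G# and the 7th is F#.
7 letter names make it a seventh; at 10 semitones (a half step narrower than major) the quality is minor.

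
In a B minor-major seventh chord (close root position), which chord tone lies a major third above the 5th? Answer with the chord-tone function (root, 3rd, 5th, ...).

7th

B minor-major seventh is spelled B-D-F#-A#.
The 5th is F#. A major third above F# is A#.
A# is the chord's 7th.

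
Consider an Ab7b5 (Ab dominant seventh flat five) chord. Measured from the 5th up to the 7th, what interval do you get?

major third

Spelling the chord: Ab-C-Ebb-Gb.
The 5th is Ebb and the 7th is Gb.
Ebb up to Gb spans 3 letter names and 4 semitones — a major third.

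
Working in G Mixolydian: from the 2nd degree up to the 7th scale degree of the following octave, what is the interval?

G mixolydian: G A B C D E F.
2nd degree = A; degree 7 (up an octave) = F.
From A to F: 20 semitones over a thirteenth = minor.

m13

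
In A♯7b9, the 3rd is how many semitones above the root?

4

The chord tones of A♯7b9 are A♯, C𝄪, E♯, G♯, B.
A♯ to C𝄪 is a major third: 4 semitones.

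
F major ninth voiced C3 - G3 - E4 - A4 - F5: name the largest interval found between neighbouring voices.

M6

Adjacent intervals: C3→G3 = perfect fifth; G3→E4 = major sixth; E4→A4 = perfect fourth; A4→F5 = minor sixth.
The largest is G3 to E4, a major sixth (9 semitones).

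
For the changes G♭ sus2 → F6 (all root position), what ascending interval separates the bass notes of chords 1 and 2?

M7

The roots are G♭ and F.
From G♭ to F is 11 semitones, exactly the major seventh.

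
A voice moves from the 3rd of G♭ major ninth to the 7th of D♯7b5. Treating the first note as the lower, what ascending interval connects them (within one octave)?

augmented second

G♭ major ninth has B♭ as its 3rd, and D♯7b5 has C♯ as its 7th.
B♭ up to C♯ is 3 semitones, a half step wider than a major second, so the interval is augmented.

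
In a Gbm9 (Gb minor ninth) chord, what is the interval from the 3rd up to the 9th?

The chord tones of Gbm9 are Gb, Bbb, Db, Fb, Ab.
That puts Bbb below Ab.
From Bbb to Ab is 11 semitones, exactly the major seventh.

major seventh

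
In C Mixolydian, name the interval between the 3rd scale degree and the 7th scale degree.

diminished fifth

The scale runs C D E F G A Bb.
The 3rd scale degree is E and the degree 7 is Bb.
5 letter names make it a fifth; at 6 semitones (a half step narrower than perfect) the quality is diminished.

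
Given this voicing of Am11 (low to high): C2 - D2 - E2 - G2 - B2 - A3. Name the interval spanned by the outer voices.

M13

The outer voices are C2 and A3.
From C to A is 21 semitones, exactly the major thirteenth.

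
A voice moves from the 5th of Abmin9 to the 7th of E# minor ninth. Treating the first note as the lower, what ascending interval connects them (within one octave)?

Abmin9 has Eb as its 5th, and E# minor ninth has D# as its 7th.
7 letter names make it a seventh; at 12 semitones (a half step wider than major) the quality is augmented.

augmented seventh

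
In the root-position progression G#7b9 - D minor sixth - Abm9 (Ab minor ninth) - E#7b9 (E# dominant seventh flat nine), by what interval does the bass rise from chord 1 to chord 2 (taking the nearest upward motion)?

The roots are G# and D.
From G# to D: 6 semitones over a fifth = diminished.

diminished fifth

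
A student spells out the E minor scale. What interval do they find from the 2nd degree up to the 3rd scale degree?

minor second

The scale runs E F# G A B C D.
The 2nd degree is F# and the 3rd scale degree is G.
F# up to G is 1 semitone, a half step narrower than a major second, so the interval is minor.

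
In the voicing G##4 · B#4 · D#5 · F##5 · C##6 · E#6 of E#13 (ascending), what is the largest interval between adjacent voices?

Adjacent intervals: G##4→B#4 = minor third; B#4→D#5 = minor third; D#5→F##5 = major third; F##5→C##6 = perfect fifth; C##6→E#6 = minor third.
The largest is F##5 to C##6, a perfect fifth (7 semitones).

perfect fifth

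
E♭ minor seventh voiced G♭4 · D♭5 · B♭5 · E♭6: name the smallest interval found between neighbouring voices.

perfect fourth

Adjacent intervals: G♭4→D♭5 = perfect fifth; D♭5→B♭5 = major sixth; B♭5→E♭6 = perfect fourth.
The smallest is B♭5 to E♭6, a perfect fourth (5 semitones).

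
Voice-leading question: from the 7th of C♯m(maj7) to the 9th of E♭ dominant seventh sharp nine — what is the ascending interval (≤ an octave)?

diminished fifth

C♯m(maj7) has B♯ as its 7th, and E♭ dominant seventh sharp nine has F♯ as its 9th.
5 letter names make it a fifth; at 6 semitones (a half step narrower than perfect) the quality is diminished.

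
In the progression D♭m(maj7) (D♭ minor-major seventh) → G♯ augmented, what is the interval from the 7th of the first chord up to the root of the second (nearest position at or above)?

A5

D♭m(maj7) (D♭ minor-major seventh) has C as its 7th, and G♯ augmented has G♯ as its root.
From C to G♯: 8 semitones over a fifth = augmented.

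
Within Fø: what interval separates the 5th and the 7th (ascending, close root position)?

The chord tones of F half-diminished seventh are F, A♭, C♭, E♭.
5th = C♭; 7th = E♭.
From C♭ to E♭ is 4 semitones, exactly the major third.

major 3rd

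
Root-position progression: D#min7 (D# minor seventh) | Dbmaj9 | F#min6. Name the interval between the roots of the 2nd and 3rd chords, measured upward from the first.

augmented 3rd

The roots are Db and F#.
3 letter names make it a third; at 5 semitones (a half step wider than major) the quality is augmented.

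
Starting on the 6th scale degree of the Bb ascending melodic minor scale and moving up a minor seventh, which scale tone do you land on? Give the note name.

The scale is Bb C Db Eb F G A.
The 6th scale degree is G; a minor seventh above that is F — scale degree 5.

F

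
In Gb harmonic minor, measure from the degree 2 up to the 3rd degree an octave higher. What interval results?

minor 9th

The scale runs Gb Ab Bbb Cb Db Ebb F.
The degree 2 is Ab and the scale degree 3 (up an octave) is Bbb.
Ab up to Bbb is 13 semitones, a half step narrower than a major ninth, so the interval is minor.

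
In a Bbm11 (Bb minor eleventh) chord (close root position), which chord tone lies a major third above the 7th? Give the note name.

Bbm11 (Bb minor eleventh) is spelled Bb Db F Ab C Eb.
The 7th is Ab. A major third above Ab is C.
C is the chord's 9th.

C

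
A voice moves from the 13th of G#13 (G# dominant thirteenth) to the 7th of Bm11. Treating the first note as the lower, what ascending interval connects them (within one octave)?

diminished fourth

The 13th of G#13 (G# dominant thirteenth) is E#; the 7th of Bm11 is A.
From E# to A: 4 semitones over a fourth = diminished.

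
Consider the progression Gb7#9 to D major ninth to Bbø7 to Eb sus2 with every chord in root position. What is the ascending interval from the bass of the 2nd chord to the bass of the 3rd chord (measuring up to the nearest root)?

The roots are D and Bb.
From D to Bb: 8 semitones over a sixth = minor.

minor sixth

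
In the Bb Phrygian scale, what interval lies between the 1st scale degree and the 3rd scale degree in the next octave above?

The scale runs Bb Cb Db Eb F Gb Ab.
That puts Bb below Db.
10 letter names make it a tenth; at 15 semitones (a half step narrower than major) the quality is minor.

minor tenth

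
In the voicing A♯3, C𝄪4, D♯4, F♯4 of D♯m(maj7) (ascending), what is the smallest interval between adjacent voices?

Adjacent intervals: A♯3→C𝄪4 = major third; C𝄪4→D♯4 = minor second; D♯4→F♯4 = minor third.
The smallest is C𝄪4 to D♯4, a minor second (1 semitone).

minor second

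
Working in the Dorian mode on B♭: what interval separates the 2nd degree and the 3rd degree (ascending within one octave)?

minor second

The scale runs B♭ C D♭ E♭ F G A♭.
So we need the interval from C up to D♭.
From C to D♭: 1 semitone over a second = minor.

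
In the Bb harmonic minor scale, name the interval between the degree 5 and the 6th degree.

The scale runs Bb C Db Eb F Gb A.
Degree 5 = F; 6th scale degree = Gb.
From F to Gb: 1 semitone over a second = minor.

minor second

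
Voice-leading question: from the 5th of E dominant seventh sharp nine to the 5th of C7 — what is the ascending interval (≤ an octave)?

minor sixth

The 5th of E dominant seventh sharp nine is B; the 5th of C7 is G.
6 letter names make it a sixth; at 8 semitones (a half step narrower than major) the quality is minor.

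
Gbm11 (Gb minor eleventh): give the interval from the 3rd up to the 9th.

Spelling the chord: Gb Bbb Db Fb Ab Cb.
That puts Bbb below Ab.
From Bbb to Ab is 11 semitones, exactly the major seventh.

major seventh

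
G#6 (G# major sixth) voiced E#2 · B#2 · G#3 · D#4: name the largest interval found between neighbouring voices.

minor sixth

Adjacent intervals: E#2→B#2 = perfect fifth; B#2→G#3 = minor sixth; G#3→D#4 = perfect fifth.
The largest is B#2 to G#3, a minor sixth (8 semitones).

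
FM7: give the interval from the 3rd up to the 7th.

perfect 5th

Spelling the chord: F-A-C-E.
That puts A below E.
A up to E spans 5 letter names and 7 semitones — a perfect fifth.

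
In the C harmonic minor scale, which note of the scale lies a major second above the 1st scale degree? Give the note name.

The scale is C D Eb F G Ab B.
The 1st scale degree is C; a major second above that is D — scale degree 2.

D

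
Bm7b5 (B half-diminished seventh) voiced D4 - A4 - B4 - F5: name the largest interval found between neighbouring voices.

Adjacent intervals: D4→A4 = perfect fifth; A4→B4 = major second; B4→F5 = diminished fifth.
The largest is D4 to A4, a perfect fifth (7 semitones).

P5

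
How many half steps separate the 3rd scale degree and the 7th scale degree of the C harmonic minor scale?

The scale is C D Eb F G Ab B.
Eb up to B is an augmented fifth — 8 semitones.

8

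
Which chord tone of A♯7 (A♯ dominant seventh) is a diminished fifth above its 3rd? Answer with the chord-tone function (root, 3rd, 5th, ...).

7th

A♯ dominant seventh: A♯-C𝄪-E♯-G♯.
The 3rd is C𝄪. A diminished fifth above C𝄪 is G♯.
G♯ is the chord's 7th.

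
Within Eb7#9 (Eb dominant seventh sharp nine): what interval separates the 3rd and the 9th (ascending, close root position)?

Spelling the chord: Eb G Bb Db F#.
3rd = G; 9th = F#.
Counting 7 letters and 11 half steps from G gives a major seventh.

major seventh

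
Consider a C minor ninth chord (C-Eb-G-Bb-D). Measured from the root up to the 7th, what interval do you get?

minor 7th

That puts C below Bb.
7 letter names make it a seventh; at 10 semitones (a half step narrower than major) the quality is minor.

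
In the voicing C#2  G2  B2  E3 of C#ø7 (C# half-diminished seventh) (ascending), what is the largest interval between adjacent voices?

Adjacent intervals: C#2→G2 = diminished fifth; G2→B2 = major third; B2→E3 = perfect fourth.
The largest is C#2 to G2, a diminished fifth (6 semitones).

diminished fifth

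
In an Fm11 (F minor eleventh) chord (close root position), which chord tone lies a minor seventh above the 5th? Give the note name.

Bb

Fm11: F–Ab–C–Eb–G–Bb.
The 5th is C. A minor seventh above C is Bb.
Bb is the chord's 11th.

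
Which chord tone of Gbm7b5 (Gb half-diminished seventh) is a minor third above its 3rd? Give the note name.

Gb half-diminished seventh is spelled Gb, Bbb, Dbb, Fb.
The 3rd is Bbb. A minor third above Bbb is Dbb.
Dbb is the chord's 5th.

Dbb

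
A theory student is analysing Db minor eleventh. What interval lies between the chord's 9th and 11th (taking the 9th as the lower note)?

The chord tones of Dbm11 (Db minor eleventh) are Db–Fb–Ab–Cb–Eb–Gb.
That puts Eb below Gb.
From Eb to Gb: 3 semitones over a third = minor.

minor third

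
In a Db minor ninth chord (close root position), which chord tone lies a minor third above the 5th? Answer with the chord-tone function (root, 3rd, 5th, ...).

Dbm9 is spelled Db-Fb-Ab-Cb-Eb.
The 5th is Ab. A minor third above Ab is Cb.
Cb is the chord's 7th.

7th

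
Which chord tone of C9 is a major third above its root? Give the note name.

E

Spelling the chord: C–E–G–Bb–D.
The root is C. A major third above C is E.
E is the chord's 3rd.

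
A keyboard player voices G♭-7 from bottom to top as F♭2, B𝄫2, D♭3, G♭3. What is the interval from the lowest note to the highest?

The outer voices are F♭2 and G♭3.
From F♭ to G♭ is 14 semitones, exactly the major ninth.

major ninth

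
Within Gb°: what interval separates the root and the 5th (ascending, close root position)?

diminished fifth

Spelling the chord: Gb–Bbb–Dbb.
Root = Gb; 5th = Dbb.
From Gb to Dbb: 6 semitones over a fifth = diminished.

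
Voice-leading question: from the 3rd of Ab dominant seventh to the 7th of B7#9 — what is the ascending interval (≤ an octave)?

Ab dominant seventh has C as its 3rd, and B7#9 has A as its 7th.
From C to A is 9 semitones, exactly the major sixth.

major sixth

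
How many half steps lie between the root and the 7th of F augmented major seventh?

F+maj7 is spelled F–A–C#–E.
F to E is a major seventh: 11 semitones.

11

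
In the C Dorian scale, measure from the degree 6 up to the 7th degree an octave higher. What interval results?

The scale runs C D E♭ F G A B♭.
So we need the interval from A up to B♭.
A up to B♭ is 13 semitones, a half step narrower than a major ninth, so the interval is minor.

minor ninth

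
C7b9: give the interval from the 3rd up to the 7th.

C7b9 is spelled C E G Bb Db.
So we need the interval from E up to Bb.
E up to Bb is 6 semitones, a half step narrower than a perfect fifth, so the interval is diminished.

diminished fifth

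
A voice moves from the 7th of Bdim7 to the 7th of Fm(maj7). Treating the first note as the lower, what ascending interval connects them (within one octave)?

augmented fifth

Bdim7 has Ab as its 7th, and Fm(maj7) has E as its 7th.
From Ab to E: 8 semitones over a fifth = augmented.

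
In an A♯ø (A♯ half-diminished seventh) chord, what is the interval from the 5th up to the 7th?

The chord tones of A♯ half-diminished seventh are A♯, C♯, E, G♯.
5th = E; 7th = G♯.
E up to G♯ spans 3 letter names and 4 semitones — a major third.

major third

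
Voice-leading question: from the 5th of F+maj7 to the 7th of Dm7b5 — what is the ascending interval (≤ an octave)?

F+maj7 has C♯ as its 5th, and Dm7b5 has C as its 7th.
From C♯ to C: 11 semitones over an octave = diminished.

d8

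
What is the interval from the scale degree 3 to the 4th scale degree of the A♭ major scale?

The scale runs A♭ B♭ C D♭ E♭ F G.
Scale degree 3 = C; scale degree 4 = D♭.
2 letter names make it a second; at 1 semitone (a half step narrower than major) the quality is minor.

minor second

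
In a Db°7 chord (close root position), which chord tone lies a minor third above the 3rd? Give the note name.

Abb

The chord tones of Db diminished seventh are Db, Fb, Abb, Cbb.
The 3rd is Fb. A minor third above Fb is Abb.
Abb is the chord's 5th.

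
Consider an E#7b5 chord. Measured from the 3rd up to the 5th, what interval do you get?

Spelling the chord: E#, G##, B, D#.
The 3rd is G## and the 5th is B.
G## up to B is 2 semitones, a whole step narrower than a major third, so the interval is diminished.

d3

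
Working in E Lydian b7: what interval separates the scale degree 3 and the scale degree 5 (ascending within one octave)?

The scale runs E F♯ G♯ A♯ B C♯ D.
So we need the interval from G♯ up to B.
G♯ up to B is 3 semitones, a half step narrower than a major third, so the interval is minor.

minor third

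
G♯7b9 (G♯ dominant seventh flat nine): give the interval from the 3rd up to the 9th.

G♯7b9: G♯–B♯–D♯–F♯–A.
That puts B♯ below A.
7 letter names make it a seventh; at 9 semitones (a whole step narrower than major) the quality is diminished.

diminished seventh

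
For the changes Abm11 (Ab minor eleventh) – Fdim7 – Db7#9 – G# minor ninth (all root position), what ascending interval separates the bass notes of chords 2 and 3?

The roots are F and Db.
6 letter names make it a sixth; at 8 semitones (a half step narrower than major) the quality is minor.

minor 6th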